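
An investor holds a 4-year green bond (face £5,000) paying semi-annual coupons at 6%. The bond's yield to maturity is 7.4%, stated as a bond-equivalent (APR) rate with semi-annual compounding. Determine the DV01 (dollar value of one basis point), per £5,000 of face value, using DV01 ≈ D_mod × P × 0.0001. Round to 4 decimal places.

£1.6547

Periodic yield y = 0.037.
  t   CF        PV=CF/(1+0.037)^t    t·PV
  1       150.00       144.6480       144.6480
  2       150.00       139.4870       278.9740
  3       150.00       134.5101       403.5304
  4       150.00       129.7108       518.8433
  5       150.00       125.0828       625.4138
  6       150.00       120.6198       723.7190
  7       150.00       116.3161       814.2129
  8     5,150.00     3,851.0324    30,808.2596
  Σ                  4,761.4072    34,317.6011
P = 4,761.4072; D_Mac = 7.20745 half-year periods = 3.60372 yrs; D_mod = 3.47514 yrs.
DV01 ≈ 3.47514 × 4,761.4072 × 0.0001 = 1.654658.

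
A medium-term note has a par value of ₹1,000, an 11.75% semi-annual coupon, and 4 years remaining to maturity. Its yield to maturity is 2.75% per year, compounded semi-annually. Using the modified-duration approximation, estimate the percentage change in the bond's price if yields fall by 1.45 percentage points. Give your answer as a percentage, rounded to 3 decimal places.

+4.878%

Periodic yield y = 0.01375. Modified duration first:
  t   CF        PV=CF/(1+0.01375)^t    t·PV
  1        58.75        57.9531        57.9531
  2        58.75        57.1671       114.3342
  3        58.75        56.3917       169.1751
  4        58.75        55.6268       222.5074
  5        58.75        54.8723       274.3617
  6        58.75        54.1281       324.7685
  7        58.75        53.3939       373.7574
  8     1,058.75       949.1754     7,593.4034
  Σ                  1,338.7086     9,130.2609
P = 1,338.7086; D_Mac = 6.82020 half-year periods = 3.41010 yrs; D_mod = 3.41010/(1+0.01375) = 3.36385 yrs.
ΔP/P ≈ -D_mod · Δy = -3.36385 × (-0.0145) = +0.048776 = +4.8776%.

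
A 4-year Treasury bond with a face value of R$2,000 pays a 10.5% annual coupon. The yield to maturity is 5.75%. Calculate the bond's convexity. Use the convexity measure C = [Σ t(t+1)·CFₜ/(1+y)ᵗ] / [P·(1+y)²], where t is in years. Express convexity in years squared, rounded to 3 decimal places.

14.960

With y = 0.0575:
  t   CF        PV=CF/(1+0.0575)^t    t·PV        t(t+1)·PV
  1       210.00       198.5816       198.5816         397.1631
  2       210.00       187.7840       375.5680       1,126.7039
  3       210.00       177.5735       532.7205       2,130.8821
  4     2,210.00     1,767.1392     7,068.5569      35,342.7847
  Σ                  2,331.0783     8,175.4270      38,997.5338
P = 2,331.0783.
Convexity = Σ t(t+1)·PV / [P·(1+y)²] = 38,997.5338 / (2,331.0783 × 1.118306) = 14.95958.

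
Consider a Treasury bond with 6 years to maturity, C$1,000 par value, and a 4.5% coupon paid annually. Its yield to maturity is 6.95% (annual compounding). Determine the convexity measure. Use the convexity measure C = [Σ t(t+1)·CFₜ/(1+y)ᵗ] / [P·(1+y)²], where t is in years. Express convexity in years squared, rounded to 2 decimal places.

With y = 0.0695:
  t   CF        PV=CF/(1+0.0695)^t    t·PV        t(t+1)·PV
  1        45.00        42.0757        42.0757          84.1515
  2        45.00        39.3415        78.6830         236.0490
  3        45.00        36.7849       110.3548         441.4194
  4        45.00        34.3945       137.5781         687.8906
  5        45.00        32.1594       160.7972         964.7834
  6     1,045.00       698.2831     4,189.6988      29,327.8919
  Σ                    883.0393     4,719.1878      31,742.1858
P = 883.0393.
Convexity = Σ t(t+1)·PV / [P·(1+y)²] = 31,742.1858 / (883.0393 × 1.143830) = 31.42644.

31.43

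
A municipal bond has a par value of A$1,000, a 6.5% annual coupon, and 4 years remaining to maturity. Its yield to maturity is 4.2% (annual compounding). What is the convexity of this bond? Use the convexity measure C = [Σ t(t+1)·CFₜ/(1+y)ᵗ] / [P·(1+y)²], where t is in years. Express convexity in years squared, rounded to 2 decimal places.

With y = 0.042:
  t   CF        PV=CF/(1+0.042)^t    t·PV        t(t+1)·PV
  1        65.00        62.3800        62.3800         124.7601
  2        65.00        59.8657       119.7314         359.1941
  3        65.00        57.4527       172.3580         689.4320
  4     1,065.00       903.3972     3,613.5887      18,067.9437
  Σ                  1,083.0956     3,968.0581      19,241.3298
P = 1,083.0956.
Convexity = Σ t(t+1)·PV / [P·(1+y)²] = 19,241.3298 / (1,083.0956 × 1.085764) = 16.36187.

16.36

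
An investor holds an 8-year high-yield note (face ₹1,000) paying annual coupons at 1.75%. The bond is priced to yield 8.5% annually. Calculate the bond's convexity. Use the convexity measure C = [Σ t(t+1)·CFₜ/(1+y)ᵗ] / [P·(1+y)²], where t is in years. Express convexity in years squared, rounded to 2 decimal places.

54.91

With y = 0.085:
  t   CF        PV=CF/(1+0.085)^t    t·PV        t(t+1)·PV
  1        17.50        16.1290        16.1290          32.2581
  2        17.50        14.8655        29.7309          89.1928
  3        17.50        13.7009        41.1027         164.4107
  4        17.50        12.6275        50.5102         252.5510
  5        17.50        11.6383        58.1915         349.1488
  6        17.50        10.7265        64.3592         450.5146
  7        17.50         9.8862        69.2035         553.6278
  8     1,017.50       529.7812     4,238.2493      38,144.2437
  Σ                    619.3551     4,567.4763      40,035.9476
P = 619.3551.
Convexity = Σ t(t+1)·PV / [P·(1+y)²] = 40,035.9476 / (619.3551 × 1.177225) = 54.90993.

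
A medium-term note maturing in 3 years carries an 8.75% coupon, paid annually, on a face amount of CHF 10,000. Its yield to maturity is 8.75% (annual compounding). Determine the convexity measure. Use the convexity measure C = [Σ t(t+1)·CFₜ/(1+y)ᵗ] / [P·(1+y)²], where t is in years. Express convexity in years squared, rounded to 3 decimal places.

9.091

With y = 0.0875:
  t   CF        PV=CF/(1+0.0875)^t    t·PV        t(t+1)·PV
  1       875.00       804.5977       804.5977       1,609.1954
  2       875.00       739.8600     1,479.7199       4,439.1597
  3    10,875.00     8,455.5423    25,366.6270     101,466.5081
  Σ                 10,000.0000    27,650.9446     107,514.8633
P = 10,000.0000.
Convexity = Σ t(t+1)·PV / [P·(1+y)²] = 107,514.8633 / (10,000.0000 × 1.182656) = 9.09096.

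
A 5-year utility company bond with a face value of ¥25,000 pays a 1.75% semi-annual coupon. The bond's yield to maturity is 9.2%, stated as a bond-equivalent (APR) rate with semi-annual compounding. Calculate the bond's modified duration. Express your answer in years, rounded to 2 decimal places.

4.55 years

Periodic yield y = 0.046. First find Macaulay duration:
  t   CF        PV=CF/(1+0.046)^t    t·PV
  1       218.75       209.1300       209.1300
  2       218.75       199.9331       399.8662
  3       218.75       191.1406       573.4219
  4       218.75       182.7348       730.9393
  5       218.75       174.6987       873.4934
  6       218.75       167.0160     1,002.0957
  7       218.75       159.6711     1,117.6976
  8       218.75       152.6492     1,221.1937
  9       218.75       145.9362     1,313.4254
  10   25,218.75    16,084.4684   160,844.6837
  Σ                 17,667.3780   168,285.9470
P = 17,667.3780; Macaulay duration = 168,285.9470 / 17,667.3780 = 9.52524 half-year periods = 4.76262 years.
Modified duration = D_Mac / (1 + y) = 4.76262 / 1.046 = 4.55317 years.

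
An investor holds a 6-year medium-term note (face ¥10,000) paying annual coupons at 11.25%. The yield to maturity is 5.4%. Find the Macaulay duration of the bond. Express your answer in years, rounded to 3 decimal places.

4.843 years

Periodic yield y = 0.054. Discount each cash flow and weight by its year:
  t   CF        PV=CF/(1+0.054)^t    t·PV
  1     1,125.00     1,067.3624     1,067.3624
  2     1,125.00     1,012.6778     2,025.3557
  3     1,125.00       960.7949     2,882.3847
  4     1,125.00       911.5701     3,646.2805
  5     1,125.00       864.8673     4,324.3364
  6    11,125.00     8,114.3989    48,686.3935
  Σ                 12,931.6715    62,632.1131
Price P = Σ PV = 12,931.6715.
Macaulay duration = Σ(t·PV) / P = 62,632.1131 / 12,931.6715 = 4.84331 years.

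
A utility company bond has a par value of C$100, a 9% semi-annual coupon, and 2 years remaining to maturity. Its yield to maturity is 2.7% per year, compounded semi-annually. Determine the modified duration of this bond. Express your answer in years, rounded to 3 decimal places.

Periodic yield y = 0.0135. First find Macaulay duration:
  t   CF        PV=CF/(1+0.0135)^t    t·PV
  1         4.50         4.4401         4.4401
  2         4.50         4.3809         8.7618
  3         4.50         4.3226        12.9677
  4       104.50        99.0424       396.1697
  Σ                    112.1860       422.3393
P = 112.1860; Macaulay duration = 422.3393 / 112.1860 = 3.76464 half-year periods = 1.88232 years.
Modified duration = D_Mac / (1 + y) = 1.88232 / 1.0135 = 1.85725 years.

1.857 years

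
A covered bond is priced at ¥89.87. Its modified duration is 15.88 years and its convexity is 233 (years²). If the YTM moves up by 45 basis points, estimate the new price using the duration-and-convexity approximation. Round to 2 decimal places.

¥83.66

Duration effect: -D_mod·Δy = -15.88 × (+0.0045) = -0.071460
Convexity effect: ½·C·(Δy)² = 0.5 × 233 × (0.0045)² = +0.002359125
ΔP/P ≈ -0.071460 + 0.002359125 = -0.069100875
New price ≈ 89.87 × (1 - 0.069100875) = 83.65990436375.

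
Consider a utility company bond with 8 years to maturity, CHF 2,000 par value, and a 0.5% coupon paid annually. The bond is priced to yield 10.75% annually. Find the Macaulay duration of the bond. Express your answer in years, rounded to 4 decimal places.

7.7763 years

Periodic yield y = 0.1075. Discount each cash flow and weight by its year:
  t   CF        PV=CF/(1+0.1075)^t    t·PV
  1        10.00         9.0293         9.0293
  2        10.00         8.1529        16.3058
  3        10.00         7.3615        22.0846
  4        10.00         6.6470        26.5880
  5        10.00         6.0018        30.0090
  6        10.00         5.4192        32.5154
  7        10.00         4.8932        34.2525
  8     2,010.00       888.0679     7,104.5433
  Σ                    935.5729     7,275.3279
Price P = Σ PV = 935.5729.
Macaulay duration = Σ(t·PV) / P = 7,275.3279 / 935.5729 = 7.77633 years.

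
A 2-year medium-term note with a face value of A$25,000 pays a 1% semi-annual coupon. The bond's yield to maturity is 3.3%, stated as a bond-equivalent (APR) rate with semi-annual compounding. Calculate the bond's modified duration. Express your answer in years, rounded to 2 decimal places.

1.95 years

Periodic yield y = 0.0165. First find Macaulay duration:
  t   CF        PV=CF/(1+0.0165)^t    t·PV
  1       125.00       122.9710       122.9710
  2       125.00       120.9749       241.9498
  3       125.00       119.0112       357.0336
  4    25,125.00    23,532.9590    94,131.8361
  Σ                 23,895.9161    94,853.7905
P = 23,895.9161; Macaulay duration = 94,853.7905 / 23,895.9161 = 3.96946 half-year periods = 1.98473 years.
Modified duration = D_Mac / (1 + y) = 1.98473 / 1.0165 = 1.95251 years.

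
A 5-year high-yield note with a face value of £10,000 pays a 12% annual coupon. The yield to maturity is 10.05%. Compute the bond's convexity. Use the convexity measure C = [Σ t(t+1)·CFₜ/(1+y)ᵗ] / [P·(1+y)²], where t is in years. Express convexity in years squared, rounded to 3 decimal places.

18.719

With y = 0.1005:
  t   CF        PV=CF/(1+0.1005)^t    t·PV        t(t+1)·PV
  1     1,200.00     1,090.4134     1,090.4134       2,180.8269
  2     1,200.00       990.8346     1,981.6691       5,945.0074
  3     1,200.00       900.3495     2,701.0484      10,804.1934
  4     1,200.00       818.1276     3,272.5105      16,362.5525
  5    11,200.00     6,938.5351    34,692.6754     208,156.0523
  Σ                 10,738.2602    43,738.3169     243,448.6327
P = 10,738.2602.
Convexity = Σ t(t+1)·PV / [P·(1+y)²] = 243,448.6327 / (10,738.2602 × 1.211100) = 18.71946.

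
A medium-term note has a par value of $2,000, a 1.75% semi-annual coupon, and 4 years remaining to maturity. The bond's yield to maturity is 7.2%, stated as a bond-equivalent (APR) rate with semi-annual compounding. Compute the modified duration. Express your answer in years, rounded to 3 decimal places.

Periodic yield y = 0.036. First find Macaulay duration:
  t   CF        PV=CF/(1+0.036)^t    t·PV
  1        17.50        16.8919        16.8919
  2        17.50        16.3049        32.6098
  3        17.50        15.7383        47.2150
  4        17.50        15.1914        60.7658
  5        17.50        14.6636        73.3178
  6        17.50        14.1540        84.9241
  7        17.50        13.6622        95.6352
  8     2,017.50     1,520.3217    12,162.5738
  Σ                  1,626.9280    12,573.9333
P = 1,626.9280; Macaulay duration = 12,573.9333 / 1,626.9280 = 7.72864 half-year periods = 3.86432 years.
Modified duration = D_Mac / (1 + y) = 3.86432 / 1.036 = 3.73004 years.

3.730 years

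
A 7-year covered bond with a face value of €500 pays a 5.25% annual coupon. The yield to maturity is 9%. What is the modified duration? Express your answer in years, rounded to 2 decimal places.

5.42 years

Periodic yield y = 0.09. First find Macaulay duration:
  t   CF        PV=CF/(1+0.09)^t    t·PV
  1        26.25        24.0826        24.0826
  2        26.25        22.0941        44.1882
  3        26.25        20.2698        60.8094
  4        26.25        18.5962        74.3846
  5        26.25        17.0607        85.3035
  6        26.25        15.6520        93.9121
  7       526.25       287.8768     2,015.1374
  Σ                    405.6321     2,397.8179
P = 405.6321; Macaulay duration = 2,397.8179 / 405.6321 = 5.91131 years.
Modified duration = D_Mac / (1 + y) = 5.91131 / 1.09 = 5.42322 years.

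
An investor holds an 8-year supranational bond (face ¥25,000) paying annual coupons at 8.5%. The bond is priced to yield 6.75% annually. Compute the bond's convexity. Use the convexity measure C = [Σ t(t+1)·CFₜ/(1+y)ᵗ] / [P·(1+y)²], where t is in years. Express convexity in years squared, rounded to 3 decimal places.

With y = 0.0675:
  t   CF        PV=CF/(1+0.0675)^t    t·PV        t(t+1)·PV
  1     2,125.00     1,990.6323     1,990.6323       3,981.2646
  2     2,125.00     1,864.7610     3,729.5219      11,188.5657
  3     2,125.00     1,746.8487     5,240.5460      20,962.1840
  4     2,125.00     1,636.3922     6,545.5688      32,727.8439
  5     2,125.00     1,532.9201     7,664.6004      45,987.6027
  6     2,125.00     1,435.9907     8,615.9443      60,311.6101
  7     2,125.00     1,345.1904     9,416.3326      75,330.6605
  8    27,125.00    16,085.2079   128,681.6628   1,158,134.9656
  Σ                 27,637.9432   171,884.8092   1,408,624.6972
P = 27,637.9432.
Convexity = Σ t(t+1)·PV / [P·(1+y)²] = 1,408,624.6972 / (27,637.9432 × 1.139556) = 44.72536.

44.725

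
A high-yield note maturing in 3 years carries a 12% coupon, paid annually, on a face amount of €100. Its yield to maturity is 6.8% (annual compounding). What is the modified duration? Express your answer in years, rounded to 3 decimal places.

Periodic yield y = 0.068. First find Macaulay duration:
  t   CF        PV=CF/(1+0.068)^t    t·PV
  1        12.00        11.2360        11.2360
  2        12.00        10.5206        21.0411
  3       112.00        91.9400       275.8199
  Σ                    113.6965       308.0969
P = 113.6965; Macaulay duration = 308.0969 / 113.6965 = 2.70982 years.
Modified duration = D_Mac / (1 + y) = 2.70982 / 1.068 = 2.53728 years.

2.537 years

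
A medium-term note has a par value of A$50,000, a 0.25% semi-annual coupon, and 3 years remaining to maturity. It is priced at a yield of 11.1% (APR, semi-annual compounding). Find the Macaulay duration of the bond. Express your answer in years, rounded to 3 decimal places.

2.989 years

Periodic yield y = 0.0555. Discount each cash flow and weight by its period:
  t   CF        PV=CF/(1+0.0555)^t    t·PV
  1        62.50        59.2136        59.2136
  2        62.50        56.1001       112.2002
  3        62.50        53.1502       159.4507
  4        62.50        50.3555       201.4221
  5        62.50        47.7077       238.5387
  6    50,062.50    36,204.5461   217,227.2769
  Σ                 36,471.0734   217,998.1022
Price P = Σ PV = 36,471.0734.
Macaulay duration = Σ(t·PV) / P = 217,998.1022 / 36,471.0734 = 5.97729 half-year periods.
In years: 5.97729 / 2 = 2.98864 years.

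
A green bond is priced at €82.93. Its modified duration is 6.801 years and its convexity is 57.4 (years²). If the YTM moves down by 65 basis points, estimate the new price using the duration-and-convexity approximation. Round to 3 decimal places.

€86.697

Duration effect: -D_mod·Δy = -6.801 × (-0.0065) = +0.0442065
Convexity effect: ½·C·(Δy)² = 0.5 × 57.4 × (-0.0065)² = +0.001212575
ΔP/P ≈ +0.0442065 + 0.001212575 = +0.045419075
New price ≈ 82.93 × (1 + 0.045419075) = 86.69660388975.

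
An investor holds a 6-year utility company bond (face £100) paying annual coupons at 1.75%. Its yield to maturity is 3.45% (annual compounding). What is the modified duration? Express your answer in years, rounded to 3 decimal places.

Periodic yield y = 0.0345. First find Macaulay duration:
  t   CF        PV=CF/(1+0.0345)^t    t·PV
  1         1.75         1.6916         1.6916
  2         1.75         1.6352         3.2704
  3         1.75         1.5807         4.7421
  4         1.75         1.5280         6.1119
  5         1.75         1.4770         7.3851
  6       101.75        83.0140       498.0841
  Σ                     90.9266       521.2853
P = 90.9266; Macaulay duration = 521.2853 / 90.9266 = 5.73304 years.
Modified duration = D_Mac / (1 + y) = 5.73304 / 1.0345 = 5.54184 years.

5.542 years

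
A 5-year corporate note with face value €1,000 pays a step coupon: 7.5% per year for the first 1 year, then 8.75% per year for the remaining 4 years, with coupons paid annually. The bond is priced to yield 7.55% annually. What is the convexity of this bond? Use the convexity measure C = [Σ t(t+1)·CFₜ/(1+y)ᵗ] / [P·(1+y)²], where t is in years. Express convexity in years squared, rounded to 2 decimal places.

21.19

With y = 0.0755:
  t   CF        PV=CF/(1+0.0755)^t    t·PV        t(t+1)·PV
  1        75.00        69.7350        69.7350         139.4700
  2        87.50        75.6462       151.2924         453.8773
  3        87.50        70.3359       211.0076         844.0303
  4        87.50        65.3983       261.5932       1,307.9658
  5     1,087.50       755.7483     3,778.7416      22,672.4497
  Σ                  1,036.8637     4,472.3698      25,417.7931
P = 1,036.8637.
Convexity = Σ t(t+1)·PV / [P·(1+y)²] = 25,417.7931 / (1,036.8637 × 1.156700) = 21.19314.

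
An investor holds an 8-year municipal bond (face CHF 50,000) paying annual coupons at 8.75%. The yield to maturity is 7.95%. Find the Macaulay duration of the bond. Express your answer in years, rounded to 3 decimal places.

6.122 years

Periodic yield y = 0.0795. Discount each cash flow and weight by its year:
  t   CF        PV=CF/(1+0.0795)^t    t·PV
  1     4,375.00     4,052.8022     4,052.8022
  2     4,375.00     3,754.3328     7,508.6655
  3     4,375.00     3,477.8442    10,433.5325
  4     4,375.00     3,221.7176    12,886.8704
  5     4,375.00     2,984.4536    14,922.2678
  6     4,375.00     2,764.6629    16,587.9771
  7     4,375.00     2,561.0587    17,927.4108
  8    54,375.00    29,486.1518   235,889.2142
  Σ                 52,303.0236   320,208.7405
Price P = Σ PV = 52,303.0236.
Macaulay duration = Σ(t·PV) / P = 320,208.7405 / 52,303.0236 = 6.12218 years.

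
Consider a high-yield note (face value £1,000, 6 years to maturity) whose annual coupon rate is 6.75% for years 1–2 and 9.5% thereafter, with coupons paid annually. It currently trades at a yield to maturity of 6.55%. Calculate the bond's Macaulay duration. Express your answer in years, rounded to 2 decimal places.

Periodic yield y = 0.0655. Discount each cash flow and weight by its year:
  t   CF        PV=CF/(1+0.0655)^t    t·PV
  1        67.50        63.3505        63.3505
  2        67.50        59.4562       118.9123
  3        95.00        78.5350       235.6050
  4        95.00        73.7072       294.8287
  5        95.00        69.1761       345.8807
  6     1,095.00       748.3304     4,489.9825
  Σ                  1,092.5554     5,548.5598
Price P = Σ PV = 1,092.5554.
Macaulay duration = Σ(t·PV) / P = 5,548.5598 / 1,092.5554 = 5.07852 years.

5.08 years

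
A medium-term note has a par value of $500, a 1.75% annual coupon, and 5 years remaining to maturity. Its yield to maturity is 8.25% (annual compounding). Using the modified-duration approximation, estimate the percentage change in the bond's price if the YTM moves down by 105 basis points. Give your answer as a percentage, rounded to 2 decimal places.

Periodic yield y = 0.0825. Modified duration first:
  t   CF        PV=CF/(1+0.0825)^t    t·PV
  1         8.75         8.0831         8.0831
  2         8.75         7.4671        14.9342
  3         8.75         6.8980        20.6941
  4         8.75         6.3723        25.4892
  5       508.75       342.2669     1,711.3345
  Σ                    371.0875     1,780.5351
P = 371.0875; D_Mac = 4.79815 yrs; D_mod = 4.79815/(1+0.0825) = 4.43248 yrs.
ΔP/P ≈ -D_mod · Δy = -4.43248 × (-0.0105) = +0.046541 = +4.6541%.

+4.65%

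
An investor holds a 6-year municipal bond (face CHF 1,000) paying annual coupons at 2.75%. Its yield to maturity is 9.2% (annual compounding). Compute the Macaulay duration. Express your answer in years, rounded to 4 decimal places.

5.5257 years

Periodic yield y = 0.092. Discount each cash flow and weight by its year:
  t   CF        PV=CF/(1+0.092)^t    t·PV
  1        27.50        25.1832        25.1832
  2        27.50        23.0615        46.1230
  3        27.50        21.1186        63.3557
  4        27.50        19.3394        77.3574
  5        27.50        17.7100        88.5502
  6     1,027.50       605.9629     3,635.7771
  Σ                    712.3755     3,936.3466
Price P = Σ PV = 712.3755.
Macaulay duration = Σ(t·PV) / P = 3,936.3466 / 712.3755 = 5.52566 years.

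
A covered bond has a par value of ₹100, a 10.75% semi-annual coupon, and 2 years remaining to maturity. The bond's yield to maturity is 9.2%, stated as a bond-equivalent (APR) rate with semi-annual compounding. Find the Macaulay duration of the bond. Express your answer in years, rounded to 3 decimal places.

1.854 years

Periodic yield y = 0.046. Discount each cash flow and weight by its period:
  t   CF        PV=CF/(1+0.046)^t    t·PV
  1        5.375         5.1386         5.1386
  2        5.375         4.9126         9.8253
  3        5.375         4.6966        14.0898
  4      105.375        88.0260       352.1039
  Σ                    102.7738       381.1576
Price P = Σ PV = 102.7738.
Macaulay duration = Σ(t·PV) / P = 381.1576 / 102.7738 = 3.70870 half-year periods.
In years: 3.70870 / 2 = 1.85435 years.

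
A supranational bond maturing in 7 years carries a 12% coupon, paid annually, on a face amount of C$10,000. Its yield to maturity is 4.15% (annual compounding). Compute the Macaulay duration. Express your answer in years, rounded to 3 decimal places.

5.458 years

Periodic yield y = 0.0415. Discount each cash flow and weight by its year:
  t   CF        PV=CF/(1+0.0415)^t    t·PV
  1     1,200.00     1,152.1843     1,152.1843
  2     1,200.00     1,106.2740     2,212.5480
  3     1,200.00     1,062.1930     3,186.5789
  4     1,200.00     1,019.8684     4,079.4737
  5     1,200.00       979.2304     4,896.1519
  6     1,200.00       940.2116     5,641.2695
  7    11,200.00     8,425.6439    58,979.5076
  Σ                 14,685.6056    80,147.7140
Price P = Σ PV = 14,685.6056.
Macaulay duration = Σ(t·PV) / P = 80,147.7140 / 14,685.6056 = 5.45757 years.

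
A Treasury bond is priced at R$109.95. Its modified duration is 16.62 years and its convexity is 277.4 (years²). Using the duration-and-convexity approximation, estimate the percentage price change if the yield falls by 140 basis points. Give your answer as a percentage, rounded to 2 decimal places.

Duration effect: -D_mod·Δy = -16.62 × (-0.014) = +0.232680
Convexity effect: ½·C·(Δy)² = 0.5 × 277.4 × (-0.014)² = +0.0271852
ΔP/P ≈ +0.232680 + 0.0271852 = +0.2598652
= +25.98652%.

+25.99%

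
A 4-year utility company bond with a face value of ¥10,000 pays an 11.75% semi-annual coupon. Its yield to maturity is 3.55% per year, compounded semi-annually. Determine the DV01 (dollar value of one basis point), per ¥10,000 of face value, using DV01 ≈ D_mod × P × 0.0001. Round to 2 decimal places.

¥4.36

Periodic yield y = 0.01775.
  t   CF        PV=CF/(1+0.01775)^t    t·PV
  1       587.50       577.2537       577.2537
  2       587.50       567.1862     1,134.3724
  3       587.50       557.2942     1,671.8827
  4       587.50       547.5748     2,190.2991
  5       587.50       538.0248     2,690.1241
  6       587.50       528.6414     3,171.8486
  7       587.50       519.4217     3,635.9519
  8    10,587.50     9,197.3886    73,579.1086
  Σ                 13,032.7855    88,650.8411
P = 13,032.7855; D_Mac = 6.80214 half-year periods = 3.40107 yrs; D_mod = 3.34175 yrs.
DV01 ≈ 3.34175 × 13,032.7855 × 0.0001 = 4.355237.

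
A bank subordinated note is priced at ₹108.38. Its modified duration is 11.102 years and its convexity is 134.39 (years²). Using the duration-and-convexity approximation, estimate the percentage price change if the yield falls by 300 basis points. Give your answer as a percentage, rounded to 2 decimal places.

+39.35%

Duration effect: -D_mod·Δy = -11.102 × (-0.03) = +0.333060
Convexity effect: ½·C·(Δy)² = 0.5 × 134.39 × (-0.03)² = +0.0604755
ΔP/P ≈ +0.333060 + 0.0604755 = +0.3935355
= +39.35355%.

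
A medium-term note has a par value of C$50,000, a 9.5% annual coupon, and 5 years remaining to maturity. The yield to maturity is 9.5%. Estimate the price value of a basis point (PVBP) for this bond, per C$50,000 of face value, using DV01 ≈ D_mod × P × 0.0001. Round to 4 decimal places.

Periodic yield y = 0.095.
  t   CF        PV=CF/(1+0.095)^t    t·PV
  1     4,750.00     4,337.8995     4,337.8995
  2     4,750.00     3,961.5521     7,923.1042
  3     4,750.00     3,617.8558    10,853.5674
  4     4,750.00     3,303.9779    13,215.9116
  5    54,750.00    34,778.7147   173,893.5734
  Σ                 50,000.0000   210,224.0561
P = 50,000.0000; D_Mac = 4.20448 yrs; D_mod = 3.83971 yrs.
DV01 ≈ 3.83971 × 50,000.0000 × 0.0001 = 19.198544.

C$19.1985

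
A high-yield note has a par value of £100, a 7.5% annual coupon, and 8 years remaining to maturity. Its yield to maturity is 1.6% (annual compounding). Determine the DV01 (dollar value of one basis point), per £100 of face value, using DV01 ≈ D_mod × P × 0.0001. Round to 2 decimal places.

Periodic yield y = 0.016.
  t   CF        PV=CF/(1+0.016)^t    t·PV
  1         7.50         7.3819         7.3819
  2         7.50         7.2656        14.5313
  3         7.50         7.1512        21.4537
  4         7.50         7.0386        28.1544
  5         7.50         6.9278        34.6388
  6         7.50         6.8187        40.9120
  7         7.50         6.7113        46.9790
  8       107.50        94.6801       757.4410
  Σ                    143.9752       951.4919
P = 143.9752; D_Mac = 6.60872 yrs; D_mod = 6.50465 yrs.
DV01 ≈ 6.50465 × 143.9752 × 0.0001 = 0.093651.

£0.09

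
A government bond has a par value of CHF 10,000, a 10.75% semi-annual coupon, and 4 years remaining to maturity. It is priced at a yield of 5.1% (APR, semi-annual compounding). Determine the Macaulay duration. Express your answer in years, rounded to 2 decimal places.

Periodic yield y = 0.0255. Discount each cash flow and weight by its period:
  t   CF        PV=CF/(1+0.0255)^t    t·PV
  1       537.50       524.1346       524.1346
  2       537.50       511.1015     1,022.2030
  3       537.50       498.3925     1,495.1774
  4       537.50       485.9995     1,943.9979
  5       537.50       473.9147     2,369.5733
  6       537.50       462.1303     2,772.7820
  7       537.50       450.6390     3,154.4733
  8    10,537.50     8,614.9403    68,919.5220
  Σ                 12,021.2523    82,201.8636
Price P = Σ PV = 12,021.2523.
Macaulay duration = Σ(t·PV) / P = 82,201.8636 / 12,021.2523 = 6.83804 half-year periods.
In years: 6.83804 / 2 = 3.41902 years.

3.42 years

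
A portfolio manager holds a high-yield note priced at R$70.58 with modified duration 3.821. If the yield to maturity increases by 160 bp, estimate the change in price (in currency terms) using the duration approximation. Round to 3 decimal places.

-R$4.315

Duration approximation: ΔP/P ≈ -D_mod · Δy = -3.821 × (+0.016) = -0.061136.
ΔP ≈ 70.58 × (-0.061136) = -4.31497888.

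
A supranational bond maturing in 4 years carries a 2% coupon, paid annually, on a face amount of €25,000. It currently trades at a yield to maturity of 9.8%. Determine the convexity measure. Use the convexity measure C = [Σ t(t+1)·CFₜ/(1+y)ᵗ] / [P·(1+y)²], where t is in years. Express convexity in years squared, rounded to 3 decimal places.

15.838

With y = 0.098:
  t   CF        PV=CF/(1+0.098)^t    t·PV        t(t+1)·PV
  1       500.00       455.3734       455.3734         910.7468
  2       500.00       414.7299       829.4598       2,488.3793
  3       500.00       377.7139     1,133.1417       4,532.5670
  4    25,500.00    17,544.0889    70,176.3557     350,881.7785
  Σ                 18,791.9061    72,594.3306     358,813.4716
P = 18,791.9061.
Convexity = Σ t(t+1)·PV / [P·(1+y)²] = 358,813.4716 / (18,791.9061 × 1.205604) = 15.83774.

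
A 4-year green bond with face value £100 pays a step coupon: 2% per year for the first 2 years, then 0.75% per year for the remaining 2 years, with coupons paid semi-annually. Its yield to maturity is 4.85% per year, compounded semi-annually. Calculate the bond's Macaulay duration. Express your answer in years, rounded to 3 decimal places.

Periodic yield y = 0.02425. Discount each cash flow and weight by its period:
  t   CF        PV=CF/(1+0.02425)^t    t·PV
  1        1.000         0.9763         0.9763
  2        1.000         0.9532         1.9064
  3        1.000         0.9306         2.7919
  4        1.000         0.9086         3.6344
  5        0.375         0.3327         1.6633
  6        0.375         0.3248         1.9487
  7        0.375         0.3171         2.2197
  8      100.375        82.8663       662.9301
  Σ                     87.6096       678.0709
Price P = Σ PV = 87.6096.
Macaulay duration = Σ(t·PV) / P = 678.0709 / 87.6096 = 7.73969 half-year periods.
In years: 7.73969 / 2 = 3.86984 years.

3.870 years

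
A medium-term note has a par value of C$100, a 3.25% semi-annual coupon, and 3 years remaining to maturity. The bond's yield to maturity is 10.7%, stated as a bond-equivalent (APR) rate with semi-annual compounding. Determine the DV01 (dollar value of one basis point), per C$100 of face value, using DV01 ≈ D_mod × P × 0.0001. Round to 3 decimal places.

C$0.022

Periodic yield y = 0.0535.
  t   CF        PV=CF/(1+0.0535)^t    t·PV
  1        1.625         1.5425         1.5425
  2        1.625         1.4641         2.9283
  3        1.625         1.3898         4.1694
  4        1.625         1.3192         5.2769
  5        1.625         1.2522         6.2611
  6      101.625        74.3350       446.0100
  Σ                     81.3028       466.1881
P = 81.3028; D_Mac = 5.73397 half-year periods = 2.86699 yrs; D_mod = 2.72139 yrs.
DV01 ≈ 2.72139 × 81.3028 × 0.0001 = 0.022126.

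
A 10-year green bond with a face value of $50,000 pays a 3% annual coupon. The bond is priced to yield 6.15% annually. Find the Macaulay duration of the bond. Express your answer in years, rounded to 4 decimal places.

8.5790 years

Periodic yield y = 0.0615. Discount each cash flow and weight by its year:
  t   CF        PV=CF/(1+0.0615)^t    t·PV
  1     1,500.00     1,413.0947     1,413.0947
  2     1,500.00     1,331.2244     2,662.4488
  3     1,500.00     1,254.0974     3,762.2922
  4     1,500.00     1,181.4389     4,725.7556
  5     1,500.00     1,112.9900     5,564.9501
  6     1,500.00     1,048.5068     6,291.0410
  7     1,500.00       987.7596     6,914.3174
  8     1,500.00       930.5319     7,444.2553
  9     1,500.00       876.6198     7,889.5781
  10   51,500.00    28,353.5370   283,535.3705
  Σ                 38,489.8006   330,203.1036
Price P = Σ PV = 38,489.8006.
Macaulay duration = Σ(t·PV) / P = 330,203.1036 / 38,489.8006 = 8.57898 years.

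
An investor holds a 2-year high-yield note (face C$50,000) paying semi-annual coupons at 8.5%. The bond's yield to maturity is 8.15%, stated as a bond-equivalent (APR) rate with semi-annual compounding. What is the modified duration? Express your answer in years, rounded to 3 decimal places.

1.808 years

Periodic yield y = 0.04075. First find Macaulay duration:
  t   CF        PV=CF/(1+0.04075)^t    t·PV
  1     2,125.00     2,041.7968     2,041.7968
  2     2,125.00     1,961.8513     3,923.7027
  3     2,125.00     1,885.0361     5,655.1084
  4    52,125.00    44,428.3710   177,713.4840
  Σ                 50,317.0552   189,334.0918
P = 50,317.0552; Macaulay duration = 189,334.0918 / 50,317.0552 = 3.76282 half-year periods = 1.88141 years.
Modified duration = D_Mac / (1 + y) = 1.88141 / 1.04075 = 1.80775 years.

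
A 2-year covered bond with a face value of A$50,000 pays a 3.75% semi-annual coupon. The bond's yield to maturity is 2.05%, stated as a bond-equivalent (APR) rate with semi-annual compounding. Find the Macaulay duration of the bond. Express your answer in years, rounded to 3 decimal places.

1.946 years

Periodic yield y = 0.01025. Discount each cash flow and weight by its period:
  t   CF        PV=CF/(1+0.01025)^t    t·PV
  1       937.50       927.9881       927.9881
  2       937.50       918.5728     1,837.1455
  3       937.50       909.2529     2,727.7587
  4    50,937.50    48,901.5010   195,606.0040
  Σ                 51,657.3148   201,098.8963
Price P = Σ PV = 51,657.3148.
Macaulay duration = Σ(t·PV) / P = 201,098.8963 / 51,657.3148 = 3.89294 half-year periods.
In years: 3.89294 / 2 = 1.94647 years.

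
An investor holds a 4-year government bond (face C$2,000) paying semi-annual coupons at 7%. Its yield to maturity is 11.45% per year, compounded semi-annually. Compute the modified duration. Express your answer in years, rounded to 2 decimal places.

3.33 years

Periodic yield y = 0.05725. First find Macaulay duration:
  t   CF        PV=CF/(1+0.05725)^t    t·PV
  1        70.00        66.2095        66.2095
  2        70.00        62.6243       125.2485
  3        70.00        59.2332       177.6995
  4        70.00        56.0257       224.1028
  5        70.00        52.9919       264.9595
  6        70.00        50.1224       300.7344
  7        70.00        47.4083       331.8579
  8     2,070.00     1,326.0161    10,608.1287
  Σ                  1,720.6313    12,098.9410
P = 1,720.6313; Macaulay duration = 12,098.9410 / 1,720.6313 = 7.03169 half-year periods = 3.51584 years.
Modified duration = D_Mac / (1 + y) = 3.51584 / 1.05725 = 3.32546 years.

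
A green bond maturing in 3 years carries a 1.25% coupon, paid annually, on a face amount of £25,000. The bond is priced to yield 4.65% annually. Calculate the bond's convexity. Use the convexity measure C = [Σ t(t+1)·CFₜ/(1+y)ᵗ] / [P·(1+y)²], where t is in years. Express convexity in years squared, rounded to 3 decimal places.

With y = 0.0465:
  t   CF        PV=CF/(1+0.0465)^t    t·PV        t(t+1)·PV
  1       312.50       298.6144       298.6144         597.2289
  2       312.50       285.3458       570.6917       1,712.0751
  3    25,312.50    22,086.0140    66,258.0419     265,032.1676
  Σ                 22,669.9742    67,127.3480     267,341.4716
P = 22,669.9742.
Convexity = Σ t(t+1)·PV / [P·(1+y)²] = 267,341.4716 / (22,669.9742 × 1.095162) = 10.76804.

10.768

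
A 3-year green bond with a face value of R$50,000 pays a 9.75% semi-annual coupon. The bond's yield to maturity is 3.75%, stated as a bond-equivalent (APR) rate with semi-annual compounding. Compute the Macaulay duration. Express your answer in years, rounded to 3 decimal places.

Periodic yield y = 0.01875. Discount each cash flow and weight by its period:
  t   CF        PV=CF/(1+0.01875)^t    t·PV
  1     2,437.50     2,392.6380     2,392.6380
  2     2,437.50     2,348.6018     4,697.2035
  3     2,437.50     2,305.3760     6,916.1279
  4     2,437.50     2,262.9457     9,051.7829
  5     2,437.50     2,221.2964    11,106.4821
  6    52,437.50    46,906.8477   281,441.0861
  Σ                 58,437.7056   315,605.3205
Price P = Σ PV = 58,437.7056.
Macaulay duration = Σ(t·PV) / P = 315,605.3205 / 58,437.7056 = 5.40071 half-year periods.
In years: 5.40071 / 2 = 2.70036 years.

2.700 years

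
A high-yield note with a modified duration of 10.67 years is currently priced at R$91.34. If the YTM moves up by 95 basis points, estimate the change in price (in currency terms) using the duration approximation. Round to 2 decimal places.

-R$9.26

Duration approximation: ΔP/P ≈ -D_mod · Δy = -10.67 × (+0.0095) = -0.101365.
ΔP ≈ 91.34 × (-0.101365) = -9.2586791.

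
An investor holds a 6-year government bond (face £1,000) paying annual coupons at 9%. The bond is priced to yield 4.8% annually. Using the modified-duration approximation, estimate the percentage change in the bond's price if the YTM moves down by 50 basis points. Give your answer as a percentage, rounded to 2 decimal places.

Periodic yield y = 0.048. Modified duration first:
  t   CF        PV=CF/(1+0.048)^t    t·PV
  1        90.00        85.8779        85.8779
  2        90.00        81.9445       163.8891
  3        90.00        78.1913       234.5740
  4        90.00        74.6101       298.4402
  5        90.00        71.1928       355.9640
  6     1,090.00       822.7328     4,936.3967
  Σ                  1,214.5494     6,075.1419
P = 1,214.5494; D_Mac = 5.00197 yrs; D_mod = 5.00197/(1+0.048) = 4.77287 yrs.
ΔP/P ≈ -D_mod · Δy = -4.77287 × (-0.005) = +0.023864 = +2.3864%.

+2.39%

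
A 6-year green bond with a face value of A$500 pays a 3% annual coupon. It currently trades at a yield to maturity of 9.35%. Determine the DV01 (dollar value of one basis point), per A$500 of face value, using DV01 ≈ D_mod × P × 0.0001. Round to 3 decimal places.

Periodic yield y = 0.0935.
  t   CF        PV=CF/(1+0.0935)^t    t·PV
  1        15.00        13.7174        13.7174
  2        15.00        12.5445        25.0890
  3        15.00        11.4719        34.4157
  4        15.00        10.4910        41.9639
  5        15.00         9.5939        47.9697
  6       515.00       301.2274     1,807.3645
  Σ                    359.0462     1,970.5203
P = 359.0462; D_Mac = 5.48821 yrs; D_mod = 5.01894 yrs.
DV01 ≈ 5.01894 × 359.0462 × 0.0001 = 0.180203.

A$0.180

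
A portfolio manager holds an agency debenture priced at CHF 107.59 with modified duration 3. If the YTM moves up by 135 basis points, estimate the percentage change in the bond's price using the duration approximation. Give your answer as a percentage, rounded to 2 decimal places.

Duration approximation: ΔP/P ≈ -D_mod · Δy = -3 × (+0.0135) = -0.040500.
As a percentage: -4.0500%.

-4.05%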